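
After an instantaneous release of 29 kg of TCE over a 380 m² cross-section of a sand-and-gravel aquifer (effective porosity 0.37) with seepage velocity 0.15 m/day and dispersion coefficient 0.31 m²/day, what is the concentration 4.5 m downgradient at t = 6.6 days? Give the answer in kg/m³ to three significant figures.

For an instantaneous plane source, C(x,t) = M/(n_e·A·√(4πDt)) · exp(−(x−vt)²/(4Dt)), with n_e·A the pore (flow) area.
Plume center vt = 0.15 × 6.6 = 0.99 m, so the well at 4.5 m is 3.51 m downgradient of the peak.
√(4πDt) = 5.071 m, giving peak height M/(n_e·A·√(4πDt)) = 29/(0.37 × 380 × 5.071) = 0.04067 kg/m³.
(x−vt)²/(4Dt) = (3.51)²/(4 × 0.31 × 6.6) = 1.505; exp(−1.505) = 0.2220.
C = 0.04067 × 0.2220 = 0.00903 kg/m³.

0.00903 kg/m³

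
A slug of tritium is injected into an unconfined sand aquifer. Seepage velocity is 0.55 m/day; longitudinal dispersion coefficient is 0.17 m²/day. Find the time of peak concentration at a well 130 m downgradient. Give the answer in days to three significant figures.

For the 1D instantaneous-source solution, setting ∂C/∂t = 0 at fixed x gives v²t² + 2Dt − x² = 0, so t = (√(D² + v²x²) − D)/v².
√(D² + v²x²) = √(0.17² + 0.55² × 130²) = 71.50; v² = 0.3025.
t = (71.50 − 0.17)/0.3025 = 236 days (vs. the pure-advection estimate x/v = 236 d).

236 days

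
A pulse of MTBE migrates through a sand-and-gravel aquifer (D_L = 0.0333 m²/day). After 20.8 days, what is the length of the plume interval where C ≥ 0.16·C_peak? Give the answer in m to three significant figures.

4.51 m

The plume is Gaussian with σ = √(2Dt) = √(2 × 0.0333 × 20.8) = 1.177 m.
C/C_peak = exp(−Δx²/(2σ²)) = 0.16 ⇒ Δx = σ·√(−2 ln 0.16) = 1.177 × 1.914 = 2.253 m.
Width = 2Δx = 4.51 m.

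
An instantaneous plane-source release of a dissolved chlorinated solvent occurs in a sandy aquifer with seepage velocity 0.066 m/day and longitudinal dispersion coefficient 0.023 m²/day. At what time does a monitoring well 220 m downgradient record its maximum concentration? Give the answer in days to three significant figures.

3330 days

For the 1D instantaneous-source solution, setting ∂C/∂t = 0 at fixed x gives v²t² + 2Dt − x² = 0, so t = (√(D² + v²x²) − D)/v².
√(D² + v²x²) = √(0.023² + 0.066² × 220²) = 14.52; v² = 0.004356.
t = (14.52 − 0.023)/0.004356 = 3330 days (vs. the pure-advection estimate x/v = 3330 d).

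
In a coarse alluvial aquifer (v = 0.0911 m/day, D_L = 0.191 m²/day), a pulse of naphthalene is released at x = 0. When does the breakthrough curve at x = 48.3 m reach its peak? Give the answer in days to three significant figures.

508 days

For the 1D instantaneous-source solution, setting ∂C/∂t = 0 at fixed x gives v²t² + 2Dt − x² = 0, so t = (√(D² + v²x²) − D)/v².
√(D² + v²x²) = √(0.191² + 0.0911² × 48.3²) = 4.404; v² = 0.00829921.
t = (4.404 − 0.191)/0.00829921 = 508 days (vs. the pure-advection estimate x/v = 530 d).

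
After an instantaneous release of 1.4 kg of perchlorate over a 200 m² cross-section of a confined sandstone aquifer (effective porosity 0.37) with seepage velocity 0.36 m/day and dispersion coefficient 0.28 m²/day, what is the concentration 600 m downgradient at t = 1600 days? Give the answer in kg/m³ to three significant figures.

0.000183 kg/m³

For an instantaneous plane source, C(x,t) = M/(n_e·A·√(4πDt)) · exp(−(x−vt)²/(4Dt)), with n_e·A the pore (flow) area.
Plume center vt = 0.36 × 1600 = 576 m, so the well at 600 m is 24 m downgradient of the peak.
√(4πDt) = 75.03 m, giving peak height M/(n_e·A·√(4πDt)) = 1.4/(0.37 × 200 × 75.03) = 0.0002522 kg/m³.
(x−vt)²/(4Dt) = (24)²/(4 × 0.28 × 1600) = 0.3214; exp(−0.3214) = 0.7251.
C = 0.0002522 × 0.7251 = 0.000183 kg/m³.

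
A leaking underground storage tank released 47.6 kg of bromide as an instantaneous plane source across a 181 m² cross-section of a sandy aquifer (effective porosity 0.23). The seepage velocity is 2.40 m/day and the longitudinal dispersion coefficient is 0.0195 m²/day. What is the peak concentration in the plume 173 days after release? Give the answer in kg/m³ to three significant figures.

0.176 kg/m³

The peak of an instantaneous 1D plume sits at x = vt; there the Gaussian factor is 1 and C_max = M/(n_e·A·√(4πDt)), where n_e·A is the pore area the mass is dissolved in.
√(4πDt) = √(4π × 0.0195 × 173) = 6.511 m, so C_max = 47.6/(0.23 × 181 × 6.511) = 0.176 kg/m³.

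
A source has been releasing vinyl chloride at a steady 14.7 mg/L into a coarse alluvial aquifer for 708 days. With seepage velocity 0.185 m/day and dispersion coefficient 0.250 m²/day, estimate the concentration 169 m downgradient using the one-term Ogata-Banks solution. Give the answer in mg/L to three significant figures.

For a continuous step input, C/C₀ ≈ ½·erfc((x−vt)/(2√(Dt))).
vt = 0.185 × 708 = 130.98 m and 2√(Dt) = 2√(0.250 × 708) = 26.61 m.
Argument (x−vt)/(2√(Dt)) = (169 − 130.98)/26.61 = 1.429; ½·erfc(1.429) = 0.02164.
C = 14.7 × 0.02164 = 0.318 mg/L.

0.318 mg/L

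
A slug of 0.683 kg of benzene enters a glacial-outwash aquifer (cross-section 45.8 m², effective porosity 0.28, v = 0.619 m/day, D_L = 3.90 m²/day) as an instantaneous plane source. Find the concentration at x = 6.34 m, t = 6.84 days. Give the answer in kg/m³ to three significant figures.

For an instantaneous plane source, C(x,t) = M/(n_e·A·√(4πDt)) · exp(−(x−vt)²/(4Dt)), with n_e·A the pore (flow) area.
Plume center vt = 0.619 × 6.84 = 4.23396 m, so the well at 6.34 m is 2.10604 m downgradient of the peak.
√(4πDt) = 18.31 m, giving peak height M/(n_e·A·√(4πDt)) = 0.683/(0.28 × 45.8 × 18.31) = 0.002909 kg/m³.
(x−vt)²/(4Dt) = (2.10604)²/(4 × 3.90 × 6.84) = 0.04157; exp(−0.04157) = 0.9593.
C = 0.002909 × 0.9593 = 0.00279 kg/m³.

0.00279 kg/m³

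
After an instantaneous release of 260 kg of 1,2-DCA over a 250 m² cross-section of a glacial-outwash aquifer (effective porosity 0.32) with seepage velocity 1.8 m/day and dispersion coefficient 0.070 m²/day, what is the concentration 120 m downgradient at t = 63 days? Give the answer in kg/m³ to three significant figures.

0.0370 kg/m³

For an instantaneous plane source, C(x,t) = M/(n_e·A·√(4πDt)) · exp(−(x−vt)²/(4Dt)), with n_e·A the pore (flow) area.
Plume center vt = 1.8 × 63 = 113.4 m, so the well at 120 m is 6.6 m downgradient of the peak.
√(4πDt) = 7.444 m, giving peak height M/(n_e·A·√(4πDt)) = 260/(0.32 × 250 × 7.444) = 0.4366 kg/m³.
(x−vt)²/(4Dt) = (6.6)²/(4 × 0.070 × 63) = 2.469; exp(−2.469) = 0.08467.
C = 0.4366 × 0.08467 = 0.0370 kg/m³.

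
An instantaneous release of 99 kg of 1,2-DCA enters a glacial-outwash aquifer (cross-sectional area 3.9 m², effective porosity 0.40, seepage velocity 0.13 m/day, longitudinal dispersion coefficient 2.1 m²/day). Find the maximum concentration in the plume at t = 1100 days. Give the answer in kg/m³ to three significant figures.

0.372 kg/m³

The peak of an instantaneous 1D plume sits at x = vt; there the Gaussian factor is 1 and C_max = M/(n_e·A·√(4πDt)), where n_e·A is the pore area the mass is dissolved in.
√(4πDt) = √(4π × 2.1 × 1100) = 170.4 m, so C_max = 99/(0.40 × 3.9 × 170.4) = 0.372 kg/m³.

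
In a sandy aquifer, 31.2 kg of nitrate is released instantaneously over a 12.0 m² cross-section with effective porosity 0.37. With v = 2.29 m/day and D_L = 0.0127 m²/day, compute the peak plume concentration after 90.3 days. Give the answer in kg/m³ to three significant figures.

1.85 kg/m³

The peak of an instantaneous 1D plume sits at x = vt; there the Gaussian factor is 1 and C_max = M/(n_e·A·√(4πDt)), where n_e·A is the pore area the mass is dissolved in.
√(4πDt) = √(4π × 0.0127 × 90.3) = 3.796 m, so C_max = 31.2/(0.37 × 12.0 × 3.796) = 1.85 kg/m³.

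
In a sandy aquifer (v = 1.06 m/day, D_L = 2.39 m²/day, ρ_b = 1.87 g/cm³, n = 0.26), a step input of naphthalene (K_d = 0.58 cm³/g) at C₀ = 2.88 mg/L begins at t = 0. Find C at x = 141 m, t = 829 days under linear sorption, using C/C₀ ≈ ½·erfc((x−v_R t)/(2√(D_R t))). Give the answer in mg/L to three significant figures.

Retardation factor R = 1 + ρ_b·K_d/n = 1 + 1.87 × 0.58/0.26 = 5.172.
Sorption retards both mechanisms: v_R = v/R = 0.2049 m/day, D_R = D/R = 0.4621 m²/day.
v_R·t = 0.2049 × 829 = 169.8621 m; 2√(D_R t) = 39.14 m; argument = (141 − 169.8621)/39.14 = -0.7374.
C = C₀ × ½·erfc(-0.7374) = 2.88 × 0.8515 = 2.45 mg/L.

2.45 mg/L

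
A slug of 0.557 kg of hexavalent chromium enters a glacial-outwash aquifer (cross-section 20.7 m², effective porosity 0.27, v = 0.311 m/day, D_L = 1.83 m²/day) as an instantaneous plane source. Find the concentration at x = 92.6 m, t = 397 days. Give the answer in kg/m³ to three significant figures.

0.000751 kg/m³

For an instantaneous plane source, C(x,t) = M/(n_e·A·√(4πDt)) · exp(−(x−vt)²/(4Dt)), with n_e·A the pore (flow) area.
Plume center vt = 0.311 × 397 = 123.467 m, so the well at 92.6 m is 30.867 m upgradient of the peak.
√(4πDt) = 95.55 m, giving peak height M/(n_e·A·√(4πDt)) = 0.557/(0.27 × 20.7 × 95.55) = 0.001043 kg/m³.
(x−vt)²/(4Dt) = (-30.867)²/(4 × 1.83 × 397) = 0.3279; exp(−0.3279) = 0.7204.
C = 0.001043 × 0.7204 = 0.000751 kg/m³.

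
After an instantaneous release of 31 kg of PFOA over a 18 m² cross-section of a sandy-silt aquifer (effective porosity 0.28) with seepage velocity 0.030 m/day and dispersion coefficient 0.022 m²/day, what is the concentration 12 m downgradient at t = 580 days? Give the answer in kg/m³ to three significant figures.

0.274 kg/m³

For an instantaneous plane source, C(x,t) = M/(n_e·A·√(4πDt)) · exp(−(x−vt)²/(4Dt)), with n_e·A the pore (flow) area.
Plume center vt = 0.030 × 580 = 17.4 m, so the well at 12 m is 5.4 m upgradient of the peak.
√(4πDt) = 12.66 m, giving peak height M/(n_e·A·√(4πDt)) = 31/(0.28 × 18 × 12.66) = 0.4858 kg/m³.
(x−vt)²/(4Dt) = (-5.4)²/(4 × 0.022 × 580) = 0.5713; exp(−0.5713) = 0.5648.
C = 0.4858 × 0.5648 = 0.274 kg/m³.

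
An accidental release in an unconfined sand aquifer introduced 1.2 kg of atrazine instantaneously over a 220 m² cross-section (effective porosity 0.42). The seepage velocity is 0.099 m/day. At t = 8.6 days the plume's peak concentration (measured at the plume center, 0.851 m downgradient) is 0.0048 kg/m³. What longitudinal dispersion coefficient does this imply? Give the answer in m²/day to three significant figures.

0.0677 m²/day

At the plume center C_max = M/(n_e·A·√(4πDt)), so D = M²/(4πt·(n_e·A·C_max)²).
n_e·A·C_max = 0.42 × 220 × 0.0048 = 0.4435 kg/m.
D = 1.2²/(4π × 8.6 × 0.4435²) = 0.0677 m²/day.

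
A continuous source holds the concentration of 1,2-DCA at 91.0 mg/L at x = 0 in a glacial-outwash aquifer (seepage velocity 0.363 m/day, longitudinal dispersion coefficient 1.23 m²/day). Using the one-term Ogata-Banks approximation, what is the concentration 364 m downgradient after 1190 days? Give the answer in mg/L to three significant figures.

81.5 mg/L

For a continuous step input, C/C₀ ≈ ½·erfc((x−vt)/(2√(Dt))).
vt = 0.363 × 1190 = 431.97 m and 2√(Dt) = 2√(1.23 × 1190) = 76.52 m.
Argument (x−vt)/(2√(Dt)) = (364 − 431.97)/76.52 = -0.8883; ½·erfc(-0.8883) = 0.8955.
C = 91.0 × 0.8955 = 81.5 mg/L.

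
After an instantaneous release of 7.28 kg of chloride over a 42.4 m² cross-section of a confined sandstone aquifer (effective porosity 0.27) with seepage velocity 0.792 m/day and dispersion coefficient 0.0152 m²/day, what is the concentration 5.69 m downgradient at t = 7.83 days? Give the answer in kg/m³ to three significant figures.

For an instantaneous plane source, C(x,t) = M/(n_e·A·√(4πDt)) · exp(−(x−vt)²/(4Dt)), with n_e·A the pore (flow) area.
Plume center vt = 0.792 × 7.83 = 6.20136 m, so the well at 5.69 m is 0.51136 m upgradient of the peak.
√(4πDt) = 1.223 m, giving peak height M/(n_e·A·√(4πDt)) = 7.28/(0.27 × 42.4 × 1.223) = 0.5200 kg/m³.
(x−vt)²/(4Dt) = (-0.51136)²/(4 × 0.0152 × 7.83) = 0.5493; exp(−0.5493) = 0.5774.
C = 0.5200 × 0.5774 = 0.300 kg/m³.

0.300 kg/m³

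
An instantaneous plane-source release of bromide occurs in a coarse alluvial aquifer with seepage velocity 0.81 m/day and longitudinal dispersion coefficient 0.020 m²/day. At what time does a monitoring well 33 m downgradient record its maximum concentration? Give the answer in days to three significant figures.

For the 1D instantaneous-source solution, setting ∂C/∂t = 0 at fixed x gives v²t² + 2Dt − x² = 0, so t = (√(D² + v²x²) − D)/v².
√(D² + v²x²) = √(0.020² + 0.81² × 33²) = 26.73; v² = 0.6561.
t = (26.73 − 0.020)/0.6561 = 40.7 days (vs. the pure-advection estimate x/v = 40.7 d).

40.7 days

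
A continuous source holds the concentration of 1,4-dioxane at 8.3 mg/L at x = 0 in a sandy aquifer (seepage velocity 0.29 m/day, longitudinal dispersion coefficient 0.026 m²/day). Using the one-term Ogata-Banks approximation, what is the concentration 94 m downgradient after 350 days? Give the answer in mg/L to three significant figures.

7.97 mg/L

For a continuous step input, C/C₀ ≈ ½·erfc((x−vt)/(2√(Dt))).
vt = 0.29 × 350 = 101.5 m and 2√(Dt) = 2√(0.026 × 350) = 6.033 m.
Argument (x−vt)/(2√(Dt)) = (94 − 101.5)/6.033 = -1.243; ½·erfc(-1.243) = 0.9606.
C = 8.3 × 0.9606 = 7.97 mg/L.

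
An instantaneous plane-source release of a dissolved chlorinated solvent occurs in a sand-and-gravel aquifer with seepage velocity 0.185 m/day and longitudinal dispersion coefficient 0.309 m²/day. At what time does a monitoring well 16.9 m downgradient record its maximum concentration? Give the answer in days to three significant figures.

82.8 days

For the 1D instantaneous-source solution, setting ∂C/∂t = 0 at fixed x gives v²t² + 2Dt − x² = 0, so t = (√(D² + v²x²) − D)/v².
√(D² + v²x²) = √(0.309² + 0.185² × 16.9²) = 3.142; v² = 0.034225.
t = (3.142 − 0.309)/0.034225 = 82.8 days (vs. the pure-advection estimate x/v = 91.4 d).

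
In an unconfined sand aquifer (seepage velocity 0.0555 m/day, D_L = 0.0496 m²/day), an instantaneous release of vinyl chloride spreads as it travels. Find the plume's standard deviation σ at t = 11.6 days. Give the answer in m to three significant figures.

1.07 m

Dispersive spreading gives a Gaussian with σ² = 2Dt; advection only shifts the center.
σ = √(2 × 0.0496 × 11.6) = 1.07 m.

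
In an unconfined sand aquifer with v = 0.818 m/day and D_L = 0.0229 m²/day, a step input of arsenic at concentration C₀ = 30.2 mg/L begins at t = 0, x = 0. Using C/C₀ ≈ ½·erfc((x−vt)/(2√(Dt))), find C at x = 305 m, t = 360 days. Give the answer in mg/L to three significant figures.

0.145 mg/L

For a continuous step input, C/C₀ ≈ ½·erfc((x−vt)/(2√(Dt))).
vt = 0.818 × 360 = 294.48 m and 2√(Dt) = 2√(0.0229 × 360) = 5.742 m.
Argument (x−vt)/(2√(Dt)) = (305 − 294.48)/5.742 = 1.832; ½·erfc(1.832) = 0.004787.
C = 30.2 × 0.004787 = 0.145 mg/L.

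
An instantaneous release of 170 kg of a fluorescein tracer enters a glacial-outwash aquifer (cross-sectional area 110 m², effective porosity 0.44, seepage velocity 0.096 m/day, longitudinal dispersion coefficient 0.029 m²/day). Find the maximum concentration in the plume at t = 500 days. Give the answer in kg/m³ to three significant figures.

The peak of an instantaneous 1D plume sits at x = vt; there the Gaussian factor is 1 and C_max = M/(n_e·A·√(4πDt)), where n_e·A is the pore area the mass is dissolved in.
√(4πDt) = √(4π × 0.029 × 500) = 13.50 m, so C_max = 170/(0.44 × 110 × 13.50) = 0.260 kg/m³.

0.260 kg/m³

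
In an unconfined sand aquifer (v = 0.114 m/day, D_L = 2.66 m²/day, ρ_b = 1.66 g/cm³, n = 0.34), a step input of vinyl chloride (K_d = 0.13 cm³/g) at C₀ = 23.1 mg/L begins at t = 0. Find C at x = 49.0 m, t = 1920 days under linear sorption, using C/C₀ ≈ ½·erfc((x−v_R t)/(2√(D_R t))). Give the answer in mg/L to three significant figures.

Retardation factor R = 1 + ρ_b·K_d/n = 1 + 1.66 × 0.13/0.34 = 1.635.
Sorption retards both mechanisms: v_R = v/R = 0.06972 m/day, D_R = D/R = 1.627 m²/day.
v_R·t = 0.06972 × 1920 = 133.8624 m; 2√(D_R t) = 111.8 m; argument = (49.0 − 133.8624)/111.8 = -0.7591.
C = C₀ × ½·erfc(-0.7591) = 23.1 × 0.8585 = 19.8 mg/L.

19.8 mg/L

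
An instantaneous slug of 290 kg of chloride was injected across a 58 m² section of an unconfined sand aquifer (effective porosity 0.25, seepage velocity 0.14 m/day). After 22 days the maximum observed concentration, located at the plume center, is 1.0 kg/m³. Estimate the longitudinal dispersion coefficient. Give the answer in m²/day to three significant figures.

1.45 m²/day

At the plume center C_max = M/(n_e·A·√(4πDt)), so D = M²/(4πt·(n_e·A·C_max)²).
n_e·A·C_max = 0.25 × 58 × 1.0 = 14.50 kg/m.
D = 290²/(4π × 22 × 14.50²) = 1.45 m²/day.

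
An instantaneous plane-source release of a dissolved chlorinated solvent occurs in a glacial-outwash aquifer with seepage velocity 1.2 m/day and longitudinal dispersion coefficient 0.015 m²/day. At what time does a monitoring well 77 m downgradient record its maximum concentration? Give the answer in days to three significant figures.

For the 1D instantaneous-source solution, setting ∂C/∂t = 0 at fixed x gives v²t² + 2Dt − x² = 0, so t = (√(D² + v²x²) − D)/v².
√(D² + v²x²) = √(0.015² + 1.2² × 77²) = 92.40; v² = 1.44.
t = (92.40 − 0.015)/1.44 = 64.2 days (vs. the pure-advection estimate x/v = 64.2 d).

64.2 days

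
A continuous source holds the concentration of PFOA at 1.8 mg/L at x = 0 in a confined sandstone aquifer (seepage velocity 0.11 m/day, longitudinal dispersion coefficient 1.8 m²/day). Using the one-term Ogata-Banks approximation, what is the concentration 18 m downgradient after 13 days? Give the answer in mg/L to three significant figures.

For a continuous step input, C/C₀ ≈ ½·erfc((x−vt)/(2√(Dt))).
vt = 0.11 × 13 = 1.43 m and 2√(Dt) = 2√(1.8 × 13) = 9.675 m.
Argument (x−vt)/(2√(Dt)) = (18 − 1.43)/9.675 = 1.713; ½·erfc(1.713) = 0.007706.
C = 1.8 × 0.007706 = 0.0139 mg/L.

0.0139 mg/L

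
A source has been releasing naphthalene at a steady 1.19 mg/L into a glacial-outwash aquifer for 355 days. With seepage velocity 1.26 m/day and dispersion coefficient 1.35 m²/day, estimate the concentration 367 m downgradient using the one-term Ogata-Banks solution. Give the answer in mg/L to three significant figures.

For a continuous step input, C/C₀ ≈ ½·erfc((x−vt)/(2√(Dt))).
vt = 1.26 × 355 = 447.3 m and 2√(Dt) = 2√(1.35 × 355) = 43.78 m.
Argument (x−vt)/(2√(Dt)) = (367 − 447.3)/43.78 = -1.834; ½·erfc(-1.834) = 0.9953.
C = 1.19 × 0.9953 = 1.18 mg/L.

1.18 mg/L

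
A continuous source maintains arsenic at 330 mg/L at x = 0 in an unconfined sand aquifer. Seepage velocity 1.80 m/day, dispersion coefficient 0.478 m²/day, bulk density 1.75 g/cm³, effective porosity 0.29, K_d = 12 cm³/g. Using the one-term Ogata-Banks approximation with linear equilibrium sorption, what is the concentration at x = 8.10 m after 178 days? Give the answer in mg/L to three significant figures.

2.33 mg/L

Retardation factor R = 1 + ρ_b·K_d/n = 1 + 1.75 × 12/0.29 = 73.41.
Sorption retards both mechanisms: v_R = v/R = 0.02452 m/day, D_R = D/R = 0.006511 m²/day.
v_R·t = 0.02452 × 178 = 4.36456 m; 2√(D_R t) = 2.153 m; argument = (8.10 − 4.36456)/2.153 = 1.735.
C = C₀ × ½·erfc(1.735) = 330 × 0.007071 = 2.33 mg/L.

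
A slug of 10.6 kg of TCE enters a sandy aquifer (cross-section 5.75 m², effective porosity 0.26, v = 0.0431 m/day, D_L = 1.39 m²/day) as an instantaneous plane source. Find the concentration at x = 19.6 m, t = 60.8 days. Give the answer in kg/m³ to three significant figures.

For an instantaneous plane source, C(x,t) = M/(n_e·A·√(4πDt)) · exp(−(x−vt)²/(4Dt)), with n_e·A the pore (flow) area.
Plume center vt = 0.0431 × 60.8 = 2.62048 m, so the well at 19.6 m is 16.97952 m downgradient of the peak.
√(4πDt) = 32.59 m, giving peak height M/(n_e·A·√(4πDt)) = 10.6/(0.26 × 5.75 × 32.59) = 0.2176 kg/m³.
(x−vt)²/(4Dt) = (16.97952)²/(4 × 1.39 × 60.8) = 0.8528; exp(−0.8528) = 0.4262.
C = 0.2176 × 0.4262 = 0.0927 kg/m³.

0.0927 kg/m³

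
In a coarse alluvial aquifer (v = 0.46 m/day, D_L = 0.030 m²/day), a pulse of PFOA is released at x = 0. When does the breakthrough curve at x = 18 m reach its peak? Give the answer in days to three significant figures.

39.0 days

For the 1D instantaneous-source solution, setting ∂C/∂t = 0 at fixed x gives v²t² + 2Dt − x² = 0, so t = (√(D² + v²x²) − D)/v².
√(D² + v²x²) = √(0.030² + 0.46² × 18²) = 8.280; v² = 0.2116.
t = (8.280 − 0.030)/0.2116 = 39.0 days (vs. the pure-advection estimate x/v = 39.1 d).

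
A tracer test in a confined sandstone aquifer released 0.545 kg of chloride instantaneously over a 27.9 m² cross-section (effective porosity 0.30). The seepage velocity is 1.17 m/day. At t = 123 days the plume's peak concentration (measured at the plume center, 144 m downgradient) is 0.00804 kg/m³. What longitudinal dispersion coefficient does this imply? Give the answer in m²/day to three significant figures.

At the plume center C_max = M/(n_e·A·√(4πDt)), so D = M²/(4πt·(n_e·A·C_max)²).
n_e·A·C_max = 0.30 × 27.9 × 0.00804 = 0.06729 kg/m.
D = 0.545²/(4π × 123 × 0.06729²) = 0.0424 m²/day.

0.0424 m²/day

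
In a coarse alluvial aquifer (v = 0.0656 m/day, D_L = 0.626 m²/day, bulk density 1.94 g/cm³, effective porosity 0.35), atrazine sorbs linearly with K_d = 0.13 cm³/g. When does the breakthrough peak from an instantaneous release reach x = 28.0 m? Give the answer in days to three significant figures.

526 days

Retardation factor R = 1 + ρ_b·K_d/n = 1 + 1.94 × 0.13/0.35 = 1.721.
Sorption retards both mechanisms: v_R = v/R = 0.03812 m/day, D_R = D/R = 0.3637 m²/day.
Peak time from v_R²t² + 2D_R t − x² = 0: t = (√(D_R² + v_R²x²) − D_R)/v_R².
√(D_R² + v_R²x²) = √(0.3637² + 0.03812² × 28.0²) = 1.128; v_R² = 0.001453.
t = (1.128 − 0.3637)/0.001453 = 526 days.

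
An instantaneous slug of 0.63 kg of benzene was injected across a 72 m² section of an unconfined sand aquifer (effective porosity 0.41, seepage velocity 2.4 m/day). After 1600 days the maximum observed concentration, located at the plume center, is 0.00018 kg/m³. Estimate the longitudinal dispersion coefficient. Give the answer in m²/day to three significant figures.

0.699 m²/day

At the plume center C_max = M/(n_e·A·√(4πDt)), so D = M²/(4πt·(n_e·A·C_max)²).
n_e·A·C_max = 0.41 × 72 × 0.00018 = 0.005314 kg/m.
D = 0.63²/(4π × 1600 × 0.005314²) = 0.699 m²/day.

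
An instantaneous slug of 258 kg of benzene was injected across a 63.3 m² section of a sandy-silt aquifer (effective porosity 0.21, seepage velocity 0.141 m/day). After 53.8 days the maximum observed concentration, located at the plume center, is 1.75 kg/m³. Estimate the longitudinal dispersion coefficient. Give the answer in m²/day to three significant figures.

0.182 m²/day

At the plume center C_max = M/(n_e·A·√(4πDt)), so D = M²/(4πt·(n_e·A·C_max)²).
n_e·A·C_max = 0.21 × 63.3 × 1.75 = 23.26 kg/m.
D = 258²/(4π × 53.8 × 23.26²) = 0.182 m²/day.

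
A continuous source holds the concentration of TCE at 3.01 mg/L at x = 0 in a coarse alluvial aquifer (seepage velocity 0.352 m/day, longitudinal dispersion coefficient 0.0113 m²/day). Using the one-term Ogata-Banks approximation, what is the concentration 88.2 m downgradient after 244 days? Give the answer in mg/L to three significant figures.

0.489 mg/L

For a continuous step input, C/C₀ ≈ ½·erfc((x−vt)/(2√(Dt))).
vt = 0.352 × 244 = 85.888 m and 2√(Dt) = 2√(0.0113 × 244) = 3.321 m.
Argument (x−vt)/(2√(Dt)) = (88.2 − 85.888)/3.321 = 0.6962; ½·erfc(0.6962) = 0.1624.
C = 3.01 × 0.1624 = 0.489 mg/L.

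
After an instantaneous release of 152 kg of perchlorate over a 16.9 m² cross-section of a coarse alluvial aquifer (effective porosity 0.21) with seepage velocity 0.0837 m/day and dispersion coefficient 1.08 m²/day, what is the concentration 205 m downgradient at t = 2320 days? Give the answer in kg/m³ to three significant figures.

0.239 kg/m³

For an instantaneous plane source, C(x,t) = M/(n_e·A·√(4πDt)) · exp(−(x−vt)²/(4Dt)), with n_e·A the pore (flow) area.
Plume center vt = 0.0837 × 2320 = 194.184 m, so the well at 205 m is 10.816 m downgradient of the peak.
√(4πDt) = 177.4 m, giving peak height M/(n_e·A·√(4πDt)) = 152/(0.21 × 16.9 × 177.4) = 0.2414 kg/m³.
(x−vt)²/(4Dt) = (10.816)²/(4 × 1.08 × 2320) = 0.01167; exp(−0.01167) = 0.9884.
C = 0.2414 × 0.9884 = 0.239 kg/m³.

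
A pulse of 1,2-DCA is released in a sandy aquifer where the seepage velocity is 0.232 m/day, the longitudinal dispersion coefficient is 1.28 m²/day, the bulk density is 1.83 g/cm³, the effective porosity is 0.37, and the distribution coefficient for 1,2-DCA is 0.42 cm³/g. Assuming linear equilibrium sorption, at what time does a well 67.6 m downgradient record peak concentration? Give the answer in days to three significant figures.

Retardation factor R = 1 + ρ_b·K_d/n = 1 + 1.83 × 0.42/0.37 = 3.077.
Sorption retards both mechanisms: v_R = v/R = 0.07540 m/day, D_R = D/R = 0.4160 m²/day.
Peak time from v_R²t² + 2D_R t − x² = 0: t = (√(D_R² + v_R²x²) − D_R)/v_R².
√(D_R² + v_R²x²) = √(0.4160² + 0.07540² × 67.6²) = 5.114; v_R² = 0.005685.
t = (5.114 − 0.4160)/0.005685 = 826 days.

826 days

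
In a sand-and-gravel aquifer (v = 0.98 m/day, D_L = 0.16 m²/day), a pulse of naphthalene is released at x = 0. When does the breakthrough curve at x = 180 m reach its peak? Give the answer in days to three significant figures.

184 days

For the 1D instantaneous-source solution, setting ∂C/∂t = 0 at fixed x gives v²t² + 2Dt − x² = 0, so t = (√(D² + v²x²) − D)/v².
√(D² + v²x²) = √(0.16² + 0.98² × 180²) = 176.4; v² = 0.9604.
t = (176.4 − 0.16)/0.9604 = 184 days (vs. the pure-advection estimate x/v = 184 d).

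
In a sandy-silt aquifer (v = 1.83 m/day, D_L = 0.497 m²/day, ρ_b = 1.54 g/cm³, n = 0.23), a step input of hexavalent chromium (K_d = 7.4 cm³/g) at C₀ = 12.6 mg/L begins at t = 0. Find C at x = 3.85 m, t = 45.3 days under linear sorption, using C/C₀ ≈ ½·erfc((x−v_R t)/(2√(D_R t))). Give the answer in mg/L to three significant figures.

Retardation factor R = 1 + ρ_b·K_d/n = 1 + 1.54 × 7.4/0.23 = 50.55.
Sorption retards both mechanisms: v_R = v/R = 0.03620 m/day, D_R = D/R = 0.009832 m²/day.
v_R·t = 0.03620 × 45.3 = 1.63986 m; 2√(D_R t) = 1.335 m; argument = (3.85 − 1.63986)/1.335 = 1.656.
C = C₀ × ½·erfc(1.656) = 12.6 × 0.009592 = 0.121 mg/L.

0.121 mg/L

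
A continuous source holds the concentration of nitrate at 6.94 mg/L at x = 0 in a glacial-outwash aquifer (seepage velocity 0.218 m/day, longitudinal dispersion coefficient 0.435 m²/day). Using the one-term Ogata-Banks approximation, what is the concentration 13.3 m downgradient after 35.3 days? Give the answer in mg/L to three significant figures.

For a continuous step input, C/C₀ ≈ ½·erfc((x−vt)/(2√(Dt))).
vt = 0.218 × 35.3 = 7.6954 m and 2√(Dt) = 2√(0.435 × 35.3) = 7.837 m.
Argument (x−vt)/(2√(Dt)) = (13.3 − 7.6954)/7.837 = 0.7151; ½·erfc(0.7151) = 0.1559.
C = 6.94 × 0.1559 = 1.08 mg/L.

1.08 mg/L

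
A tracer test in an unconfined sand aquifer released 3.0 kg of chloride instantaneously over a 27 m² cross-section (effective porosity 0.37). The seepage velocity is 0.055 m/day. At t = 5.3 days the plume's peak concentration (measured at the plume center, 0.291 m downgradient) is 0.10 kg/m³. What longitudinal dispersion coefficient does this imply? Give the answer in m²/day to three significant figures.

At the plume center C_max = M/(n_e·A·√(4πDt)), so D = M²/(4πt·(n_e·A·C_max)²).
n_e·A·C_max = 0.37 × 27 × 0.10 = 0.9990 kg/m.
D = 3.0²/(4π × 5.3 × 0.9990²) = 0.135 m²/day.

0.135 m²/day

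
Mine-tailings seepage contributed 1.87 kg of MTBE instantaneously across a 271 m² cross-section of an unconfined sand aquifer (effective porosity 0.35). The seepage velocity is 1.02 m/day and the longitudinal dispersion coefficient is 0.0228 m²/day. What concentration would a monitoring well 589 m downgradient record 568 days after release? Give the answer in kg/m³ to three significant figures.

0.000257 kg/m³

For an instantaneous plane source, C(x,t) = M/(n_e·A·√(4πDt)) · exp(−(x−vt)²/(4Dt)), with n_e·A the pore (flow) area.
Plume center vt = 1.02 × 568 = 579.36 m, so the well at 589 m is 9.64 m downgradient of the peak.
√(4πDt) = 12.76 m, giving peak height M/(n_e·A·√(4πDt)) = 1.87/(0.35 × 271 × 12.76) = 0.001545 kg/m³.
(x−vt)²/(4Dt) = (9.64)²/(4 × 0.0228 × 568) = 1.794; exp(−1.794) = 0.1663.
C = 0.001545 × 0.1663 = 0.000257 kg/m³.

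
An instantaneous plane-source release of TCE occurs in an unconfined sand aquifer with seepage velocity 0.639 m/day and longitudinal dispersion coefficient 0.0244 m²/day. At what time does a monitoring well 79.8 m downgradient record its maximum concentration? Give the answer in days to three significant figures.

For the 1D instantaneous-source solution, setting ∂C/∂t = 0 at fixed x gives v²t² + 2Dt − x² = 0, so t = (√(D² + v²x²) − D)/v².
√(D² + v²x²) = √(0.0244² + 0.639² × 79.8²) = 50.99; v² = 0.408321.
t = (50.99 − 0.0244)/0.408321 = 125 days (vs. the pure-advection estimate x/v = 125 d).

125 days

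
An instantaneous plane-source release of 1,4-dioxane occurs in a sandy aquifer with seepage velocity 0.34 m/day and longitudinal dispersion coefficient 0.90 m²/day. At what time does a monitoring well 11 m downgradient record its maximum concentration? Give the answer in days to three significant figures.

For the 1D instantaneous-source solution, setting ∂C/∂t = 0 at fixed x gives v²t² + 2Dt − x² = 0, so t = (√(D² + v²x²) − D)/v².
√(D² + v²x²) = √(0.90² + 0.34² × 11²) = 3.847; v² = 0.1156.
t = (3.847 − 0.90)/0.1156 = 25.5 days (vs. the pure-advection estimate x/v = 32.4 d).

25.5 days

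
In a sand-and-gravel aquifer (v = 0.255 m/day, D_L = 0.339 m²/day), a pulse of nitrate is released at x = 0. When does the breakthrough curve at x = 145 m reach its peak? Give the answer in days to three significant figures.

For the 1D instantaneous-source solution, setting ∂C/∂t = 0 at fixed x gives v²t² + 2Dt − x² = 0, so t = (√(D² + v²x²) − D)/v².
√(D² + v²x²) = √(0.339² + 0.255² × 145²) = 36.98; v² = 0.065025.
t = (36.98 − 0.339)/0.065025 = 563 days (vs. the pure-advection estimate x/v = 569 d).

563 days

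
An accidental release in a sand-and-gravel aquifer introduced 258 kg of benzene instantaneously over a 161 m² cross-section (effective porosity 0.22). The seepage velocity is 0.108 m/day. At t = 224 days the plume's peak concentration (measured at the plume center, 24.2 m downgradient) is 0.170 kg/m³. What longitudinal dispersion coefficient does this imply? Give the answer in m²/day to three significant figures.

0.652 m²/day

At the plume center C_max = M/(n_e·A·√(4πDt)), so D = M²/(4πt·(n_e·A·C_max)²).
n_e·A·C_max = 0.22 × 161 × 0.170 = 6.021 kg/m.
D = 258²/(4π × 224 × 6.021²) = 0.652 m²/day.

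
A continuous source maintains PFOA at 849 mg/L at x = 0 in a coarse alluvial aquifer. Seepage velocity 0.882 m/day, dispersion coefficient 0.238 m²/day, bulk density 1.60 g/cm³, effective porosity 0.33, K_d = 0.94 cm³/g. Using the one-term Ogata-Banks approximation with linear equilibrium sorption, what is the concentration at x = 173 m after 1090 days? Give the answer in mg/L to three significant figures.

Retardation factor R = 1 + ρ_b·K_d/n = 1 + 1.60 × 0.94/0.33 = 5.558.
Sorption retards both mechanisms: v_R = v/R = 0.1587 m/day, D_R = D/R = 0.04282 m²/day.
v_R·t = 0.1587 × 1090 = 172.983 m; 2√(D_R t) = 13.66 m; argument = (173 − 172.983)/13.66 = 0.001245.
C = C₀ × ½·erfc(0.001245) = 849 × 0.4993 = 424 mg/L.

424 mg/L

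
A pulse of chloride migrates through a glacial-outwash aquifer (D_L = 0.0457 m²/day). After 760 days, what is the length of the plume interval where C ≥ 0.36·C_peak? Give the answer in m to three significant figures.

23.8 m

The plume is Gaussian with σ = √(2Dt) = √(2 × 0.0457 × 760) = 8.335 m.
C/C_peak = exp(−Δx²/(2σ²)) = 0.36 ⇒ Δx = σ·√(−2 ln 0.36) = 8.335 × 1.429 = 11.91 m.
Width = 2Δx = 23.8 m.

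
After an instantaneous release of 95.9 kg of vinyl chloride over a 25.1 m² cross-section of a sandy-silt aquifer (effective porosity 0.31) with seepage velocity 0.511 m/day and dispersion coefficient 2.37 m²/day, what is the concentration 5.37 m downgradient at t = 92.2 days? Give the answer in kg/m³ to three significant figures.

0.0320 kg/m³

For an instantaneous plane source, C(x,t) = M/(n_e·A·√(4πDt)) · exp(−(x−vt)²/(4Dt)), with n_e·A the pore (flow) area.
Plume center vt = 0.511 × 92.2 = 47.1142 m, so the well at 5.37 m is 41.7442 m upgradient of the peak.
√(4πDt) = 52.40 m, giving peak height M/(n_e·A·√(4πDt)) = 95.9/(0.31 × 25.1 × 52.40) = 0.2352 kg/m³.
(x−vt)²/(4Dt) = (-41.7442)²/(4 × 2.37 × 92.2) = 1.994; exp(−1.994) = 0.1361.
C = 0.2352 × 0.1361 = 0.0320 kg/m³.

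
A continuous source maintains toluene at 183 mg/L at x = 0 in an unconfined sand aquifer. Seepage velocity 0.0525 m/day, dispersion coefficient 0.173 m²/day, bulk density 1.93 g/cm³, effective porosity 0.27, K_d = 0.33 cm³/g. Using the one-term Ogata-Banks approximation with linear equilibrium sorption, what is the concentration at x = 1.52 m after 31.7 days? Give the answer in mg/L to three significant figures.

Retardation factor R = 1 + ρ_b·K_d/n = 1 + 1.93 × 0.33/0.27 = 3.359.
Sorption retards both mechanisms: v_R = v/R = 0.01563 m/day, D_R = D/R = 0.05150 m²/day.
v_R·t = 0.01563 × 31.7 = 0.495471 m; 2√(D_R t) = 2.555 m; argument = (1.52 − 0.495471)/2.555 = 0.4010.
C = C₀ × ½·erfc(0.4010) = 183 × 0.2853 = 52.2 mg/L.

52.2 mg/L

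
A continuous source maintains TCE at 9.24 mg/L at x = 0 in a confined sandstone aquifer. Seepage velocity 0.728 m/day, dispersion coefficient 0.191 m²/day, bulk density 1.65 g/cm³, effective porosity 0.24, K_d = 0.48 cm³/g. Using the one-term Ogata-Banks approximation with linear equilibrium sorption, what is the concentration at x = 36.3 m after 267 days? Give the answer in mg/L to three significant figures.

Retardation factor R = 1 + ρ_b·K_d/n = 1 + 1.65 × 0.48/0.24 = 4.300.
Sorption retards both mechanisms: v_R = v/R = 0.1693 m/day, D_R = D/R = 0.04442 m²/day.
v_R·t = 0.1693 × 267 = 45.2031 m; 2√(D_R t) = 6.888 m; argument = (36.3 − 45.2031)/6.888 = -1.293.
C = C₀ × ½·erfc(-1.293) = 9.24 × 0.9663 = 8.93 mg/L.

8.93 mg/L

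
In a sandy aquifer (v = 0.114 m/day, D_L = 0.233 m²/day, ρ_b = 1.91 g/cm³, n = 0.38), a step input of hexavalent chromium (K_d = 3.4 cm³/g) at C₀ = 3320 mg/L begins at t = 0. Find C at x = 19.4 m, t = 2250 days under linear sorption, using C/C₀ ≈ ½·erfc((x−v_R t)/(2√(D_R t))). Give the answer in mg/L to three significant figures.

Retardation factor R = 1 + ρ_b·K_d/n = 1 + 1.91 × 3.4/0.38 = 18.09.
Sorption retards both mechanisms: v_R = v/R = 0.006302 m/day, D_R = D/R = 0.01288 m²/day.
v_R·t = 0.006302 × 2250 = 14.1795 m; 2√(D_R t) = 10.77 m; argument = (19.4 − 14.1795)/10.77 = 0.4847.
C = C₀ × ½·erfc(0.4847) = 3320 × 0.2465 = 818 mg/L.

818 mg/L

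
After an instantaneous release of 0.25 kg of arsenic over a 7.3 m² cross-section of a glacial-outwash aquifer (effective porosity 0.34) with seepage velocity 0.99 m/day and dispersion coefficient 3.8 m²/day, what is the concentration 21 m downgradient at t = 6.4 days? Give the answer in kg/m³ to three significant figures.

0.000632 kg/m³

For an instantaneous plane source, C(x,t) = M/(n_e·A·√(4πDt)) · exp(−(x−vt)²/(4Dt)), with n_e·A the pore (flow) area.
Plume center vt = 0.99 × 6.4 = 6.336 m, so the well at 21 m is 14.664 m downgradient of the peak.
√(4πDt) = 17.48 m, giving peak height M/(n_e·A·√(4πDt)) = 0.25/(0.34 × 7.3 × 17.48) = 0.005762 kg/m³.
(x−vt)²/(4Dt) = (14.664)²/(4 × 3.8 × 6.4) = 2.210; exp(−2.210) = 0.1097.
C = 0.005762 × 0.1097 = 0.000632 kg/m³.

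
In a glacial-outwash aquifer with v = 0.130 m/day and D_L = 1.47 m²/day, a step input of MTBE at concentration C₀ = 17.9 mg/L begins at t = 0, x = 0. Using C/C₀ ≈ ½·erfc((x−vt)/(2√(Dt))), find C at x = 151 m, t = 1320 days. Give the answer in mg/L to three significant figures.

For a continuous step input, C/C₀ ≈ ½·erfc((x−vt)/(2√(Dt))).
vt = 0.130 × 1320 = 171.6 m and 2√(Dt) = 2√(1.47 × 1320) = 88.10 m.
Argument (x−vt)/(2√(Dt)) = (151 − 171.6)/88.10 = -0.2338; ½·erfc(-0.2338) = 0.6295.
C = 17.9 × 0.6295 = 11.3 mg/L.

11.3 mg/L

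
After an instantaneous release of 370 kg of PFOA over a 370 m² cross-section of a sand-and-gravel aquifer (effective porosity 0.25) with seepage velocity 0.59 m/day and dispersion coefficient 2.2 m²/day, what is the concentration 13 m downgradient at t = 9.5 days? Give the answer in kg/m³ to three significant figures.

For an instantaneous plane source, C(x,t) = M/(n_e·A·√(4πDt)) · exp(−(x−vt)²/(4Dt)), with n_e·A the pore (flow) area.
Plume center vt = 0.59 × 9.5 = 5.605 m, so the well at 13 m is 7.395 m downgradient of the peak.
√(4πDt) = 16.21 m, giving peak height M/(n_e·A·√(4πDt)) = 370/(0.25 × 370 × 16.21) = 0.2468 kg/m³.
(x−vt)²/(4Dt) = (7.395)²/(4 × 2.2 × 9.5) = 0.6541; exp(−0.6541) = 0.5199.
C = 0.2468 × 0.5199 = 0.128 kg/m³.

0.128 kg/m³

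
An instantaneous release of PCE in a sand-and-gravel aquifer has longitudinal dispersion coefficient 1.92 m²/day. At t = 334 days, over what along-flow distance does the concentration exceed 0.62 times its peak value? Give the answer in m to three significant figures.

70.0 m

The plume is Gaussian with σ = √(2Dt) = √(2 × 1.92 × 334) = 35.81 m.
C/C_peak = exp(−Δx²/(2σ²)) = 0.62 ⇒ Δx = σ·√(−2 ln 0.62) = 35.81 × 0.9778 = 35.02 m.
Width = 2Δx = 70.0 m.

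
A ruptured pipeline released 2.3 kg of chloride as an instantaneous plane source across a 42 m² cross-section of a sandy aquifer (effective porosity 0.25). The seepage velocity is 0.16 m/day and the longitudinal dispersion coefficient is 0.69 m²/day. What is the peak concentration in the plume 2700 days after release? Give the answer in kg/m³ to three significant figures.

0.00143 kg/m³

The peak of an instantaneous 1D plume sits at x = vt; there the Gaussian factor is 1 and C_max = M/(n_e·A·√(4πDt)), where n_e·A is the pore area the mass is dissolved in.
√(4πDt) = √(4π × 0.69 × 2700) = 153.0 m, so C_max = 2.3/(0.25 × 42 × 153.0) = 0.00143 kg/m³.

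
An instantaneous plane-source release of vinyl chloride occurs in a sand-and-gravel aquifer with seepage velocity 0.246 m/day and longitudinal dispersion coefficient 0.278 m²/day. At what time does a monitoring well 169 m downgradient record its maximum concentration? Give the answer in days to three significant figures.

For the 1D instantaneous-source solution, setting ∂C/∂t = 0 at fixed x gives v²t² + 2Dt − x² = 0, so t = (√(D² + v²x²) − D)/v².
√(D² + v²x²) = √(0.278² + 0.246² × 169²) = 41.57; v² = 0.060516.
t = (41.57 − 0.278)/0.060516 = 682 days (vs. the pure-advection estimate x/v = 687 d).

682 days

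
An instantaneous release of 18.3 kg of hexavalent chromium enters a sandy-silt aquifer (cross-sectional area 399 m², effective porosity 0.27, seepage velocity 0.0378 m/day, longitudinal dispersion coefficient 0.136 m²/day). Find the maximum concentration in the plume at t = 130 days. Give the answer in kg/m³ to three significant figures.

0.0114 kg/m³

The peak of an instantaneous 1D plume sits at x = vt; there the Gaussian factor is 1 and C_max = M/(n_e·A·√(4πDt)), where n_e·A is the pore area the mass is dissolved in.
√(4πDt) = √(4π × 0.136 × 130) = 14.91 m, so C_max = 18.3/(0.27 × 399 × 14.91) = 0.0114 kg/m³.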